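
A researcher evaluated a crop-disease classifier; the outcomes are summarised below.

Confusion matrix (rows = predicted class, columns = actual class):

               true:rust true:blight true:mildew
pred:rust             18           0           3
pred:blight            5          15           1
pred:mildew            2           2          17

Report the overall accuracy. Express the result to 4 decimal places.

0.7937

Accuracy = trace / total = (18+15+17=50) / 63 = 50/63 = 0.7937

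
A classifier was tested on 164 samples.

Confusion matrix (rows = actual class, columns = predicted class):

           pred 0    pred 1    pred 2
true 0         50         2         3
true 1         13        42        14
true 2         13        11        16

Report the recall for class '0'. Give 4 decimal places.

0.9091

Treat '0' as positive and all other classes as negative.
recall = TP/(TP+FN).
0: TP=50, FN=2+3=5 → 50/55 = 0.90909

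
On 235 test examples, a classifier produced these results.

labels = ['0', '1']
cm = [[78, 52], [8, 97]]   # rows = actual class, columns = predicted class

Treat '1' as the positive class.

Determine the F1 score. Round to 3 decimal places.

0.764

Precision = TP/(TP+FP) = 97/149 = 0.6510
Recall = TP/(TP+FN) = 97/105 = 0.9238
F1 = 2·TP/(2·TP+FP+FN) = 194/254 = 0.764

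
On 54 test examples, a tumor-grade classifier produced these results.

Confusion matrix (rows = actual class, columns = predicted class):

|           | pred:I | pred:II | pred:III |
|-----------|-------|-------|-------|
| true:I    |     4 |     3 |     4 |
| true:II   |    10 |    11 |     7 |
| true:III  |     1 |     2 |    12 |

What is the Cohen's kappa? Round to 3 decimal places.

0.255

Observed agreement pₒ = trace/N = 27/54 = 0.5000
Expected agreement pₑ = Σ (rowᵢ·colᵢ)/N² = (11·15 + 28·16 + 15·23)/54² = 0.3285
κ = (pₒ − pₑ)/(1 − pₑ) = (0.5000 − 0.3285)/(1 − 0.3285) = 0.255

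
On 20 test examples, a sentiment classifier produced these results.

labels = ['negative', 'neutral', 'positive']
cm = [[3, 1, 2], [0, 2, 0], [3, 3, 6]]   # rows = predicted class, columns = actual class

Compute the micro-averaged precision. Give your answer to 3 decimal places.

0.550

Micro-averaging pools counts across classes: ΣTP=11, ΣFP=9, ΣFN=9.
Micro-precision = TP/(TP+FP) on pooled counts = 0.550 (equals overall accuracy in single-label multiclass).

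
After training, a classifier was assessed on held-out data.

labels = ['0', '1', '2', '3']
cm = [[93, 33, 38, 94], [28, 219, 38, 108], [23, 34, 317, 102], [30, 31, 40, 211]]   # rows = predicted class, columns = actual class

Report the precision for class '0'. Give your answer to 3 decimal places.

Take TP from the diagonal, FP from the rest of the '0' prediction marginal, FN from the rest of the '0' actual marginal.
precision = TP/(TP+FP).
0: TP=93, FP=33+38+94=165 → 93/258 = 0.3605

0.360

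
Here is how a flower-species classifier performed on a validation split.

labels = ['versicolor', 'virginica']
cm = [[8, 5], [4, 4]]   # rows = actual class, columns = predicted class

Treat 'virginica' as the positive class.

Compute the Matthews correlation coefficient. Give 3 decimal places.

MCC = (TP·TN − FP·FN) / √((TP+FP)(TP+FN)(TN+FP)(TN+FN))
Numerator = 4·8 − 5·4 = 12
Denominator = √(9·8·13·12) = √11232 = 105.9811
MCC = 12 / 105.9811 = 0.113

0.113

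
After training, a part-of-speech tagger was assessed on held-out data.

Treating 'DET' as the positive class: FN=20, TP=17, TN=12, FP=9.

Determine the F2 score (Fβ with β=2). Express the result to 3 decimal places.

Fβ = (1+β²)·TP / ((1+β²)·TP + β²·FN + FP), with β²=4
= 5·17 / (5·17 + 4·20 + 9) = 0.489

0.489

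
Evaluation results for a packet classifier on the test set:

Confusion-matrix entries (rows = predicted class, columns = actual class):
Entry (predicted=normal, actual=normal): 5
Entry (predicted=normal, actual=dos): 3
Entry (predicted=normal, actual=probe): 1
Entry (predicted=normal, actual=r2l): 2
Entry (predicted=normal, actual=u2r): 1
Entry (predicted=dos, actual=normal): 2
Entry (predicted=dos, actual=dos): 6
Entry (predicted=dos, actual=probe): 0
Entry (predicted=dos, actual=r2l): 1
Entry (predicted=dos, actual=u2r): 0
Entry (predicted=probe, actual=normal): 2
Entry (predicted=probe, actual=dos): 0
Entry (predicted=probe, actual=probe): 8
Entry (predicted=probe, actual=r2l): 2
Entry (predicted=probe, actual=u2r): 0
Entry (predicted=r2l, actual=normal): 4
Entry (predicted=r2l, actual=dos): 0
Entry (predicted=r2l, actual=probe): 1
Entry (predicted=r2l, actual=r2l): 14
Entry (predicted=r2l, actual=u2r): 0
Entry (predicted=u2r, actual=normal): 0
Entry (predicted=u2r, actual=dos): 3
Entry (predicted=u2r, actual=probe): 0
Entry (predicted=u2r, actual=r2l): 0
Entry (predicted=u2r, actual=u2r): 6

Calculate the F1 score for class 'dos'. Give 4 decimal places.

One-vs-rest for 'dos': TP = diagonal; FP = other classes predicted 'dos'; FN = 'dos' predicted as other.
F1 score = 2·TP/(2·TP+FP+FN).
dos: TP=6, FP=2+0+1+0=3, FN=3+0+0+3=6 → 12/21 = 0.57143

0.5714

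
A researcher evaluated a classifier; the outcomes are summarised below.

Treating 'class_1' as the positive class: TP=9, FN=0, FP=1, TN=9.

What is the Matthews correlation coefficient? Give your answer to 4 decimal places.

0.9000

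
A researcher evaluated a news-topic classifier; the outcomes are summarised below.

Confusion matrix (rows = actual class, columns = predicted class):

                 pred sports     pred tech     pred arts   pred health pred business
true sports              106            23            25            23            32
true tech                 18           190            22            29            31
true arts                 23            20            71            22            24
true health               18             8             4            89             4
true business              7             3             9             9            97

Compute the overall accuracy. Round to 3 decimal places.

Accuracy = trace / total = (106+190+71+89+97=553) / 907 = 553/907 = 0.610

0.610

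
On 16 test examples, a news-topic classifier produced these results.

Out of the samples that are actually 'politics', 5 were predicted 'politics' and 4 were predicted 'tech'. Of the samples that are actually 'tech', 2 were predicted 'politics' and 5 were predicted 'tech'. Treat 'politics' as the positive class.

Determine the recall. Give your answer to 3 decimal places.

Recall = TP/(TP+FN) = 5/(5+4) = 5/9 = 0.556

0.556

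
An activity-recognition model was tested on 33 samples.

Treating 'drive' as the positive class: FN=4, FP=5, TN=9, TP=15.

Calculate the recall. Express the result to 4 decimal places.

0.7895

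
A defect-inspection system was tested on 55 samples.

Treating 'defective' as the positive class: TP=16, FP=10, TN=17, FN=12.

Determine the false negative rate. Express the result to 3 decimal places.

FNR = FN/(FN+TP) = 12/(12+16) = 0.429

0.429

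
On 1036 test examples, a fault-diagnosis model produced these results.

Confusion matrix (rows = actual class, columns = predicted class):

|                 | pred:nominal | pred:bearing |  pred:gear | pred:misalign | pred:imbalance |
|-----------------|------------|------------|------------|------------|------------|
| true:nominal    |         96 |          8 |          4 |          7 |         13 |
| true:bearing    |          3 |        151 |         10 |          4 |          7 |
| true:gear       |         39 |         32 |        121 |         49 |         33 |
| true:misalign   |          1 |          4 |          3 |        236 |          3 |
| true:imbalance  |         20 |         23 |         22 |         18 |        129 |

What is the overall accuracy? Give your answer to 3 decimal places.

0.708

Accuracy = trace / total = (96+151+121+236+129=733) / 1036 = 733/1036 = 0.708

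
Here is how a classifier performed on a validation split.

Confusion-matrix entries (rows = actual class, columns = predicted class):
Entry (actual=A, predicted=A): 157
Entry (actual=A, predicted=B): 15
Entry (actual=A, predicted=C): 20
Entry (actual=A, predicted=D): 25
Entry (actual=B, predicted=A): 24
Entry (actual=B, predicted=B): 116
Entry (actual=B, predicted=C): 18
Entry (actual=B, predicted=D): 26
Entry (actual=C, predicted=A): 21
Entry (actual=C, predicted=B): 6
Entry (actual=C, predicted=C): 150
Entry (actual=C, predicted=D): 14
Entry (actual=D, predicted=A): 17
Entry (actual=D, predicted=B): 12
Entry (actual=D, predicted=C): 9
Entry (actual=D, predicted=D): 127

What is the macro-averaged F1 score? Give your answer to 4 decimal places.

0.7254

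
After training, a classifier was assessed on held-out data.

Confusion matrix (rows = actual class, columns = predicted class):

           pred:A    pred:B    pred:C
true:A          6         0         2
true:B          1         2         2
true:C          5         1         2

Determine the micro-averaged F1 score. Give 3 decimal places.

0.476

Micro-averaging pools counts across classes: ΣTP=10, ΣFP=11, ΣFN=11.
Micro-F1 score = 2·TP/(2·TP+FP+FN) on pooled counts = 0.476 (equals overall accuracy in single-label multiclass).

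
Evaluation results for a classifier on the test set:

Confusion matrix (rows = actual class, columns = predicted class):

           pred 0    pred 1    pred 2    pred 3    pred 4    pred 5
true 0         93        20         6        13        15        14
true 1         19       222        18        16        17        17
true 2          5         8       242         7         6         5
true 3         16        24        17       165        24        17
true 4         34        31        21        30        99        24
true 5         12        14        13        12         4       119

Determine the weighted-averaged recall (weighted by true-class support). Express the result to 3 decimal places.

Per-class recall (TP/(TP+FN)):
  0: TP=93, FN=20+6+13+15+14=68 → 93/161 = 0.5776
  1: TP=222, FN=19+18+16+17+17=87 → 222/309 = 0.7184
  2: TP=242, FN=5+8+7+6+5=31 → 242/273 = 0.8864
  3: TP=165, FN=16+24+17+24+17=98 → 165/263 = 0.6274
  4: TP=99, FN=34+31+21+30+24=140 → 99/239 = 0.4142
  5: TP=119, FN=12+14+13+12+4=55 → 119/174 = 0.6839
Weighted-recall = Σ (supportᵢ/N)·recallᵢ with N=1419: (161/1419)·0.5776 + (309/1419)·0.7184 + (273/1419)·0.8864 + (263/1419)·0.6274 + (239/1419)·0.4142 + (174/1419)·0.6839 = 0.662

0.662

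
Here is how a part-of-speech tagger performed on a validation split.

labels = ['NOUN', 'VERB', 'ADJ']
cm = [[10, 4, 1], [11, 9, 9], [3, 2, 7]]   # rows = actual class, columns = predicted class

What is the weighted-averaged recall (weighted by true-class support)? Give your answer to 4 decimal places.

Per-class recall (TP/(TP+FN)):
  NOUN: TP=10, FN=4+1=5 → 10/15 = 0.66667
  VERB: TP=9, FN=11+9=20 → 9/29 = 0.31034
  ADJ: TP=7, FN=3+2=5 → 7/12 = 0.58333
Weighted-recall = Σ (supportᵢ/N)·recallᵢ with N=56: (15/56)·0.66667 + (29/56)·0.31034 + (12/56)·0.58333 = 0.4643

0.4643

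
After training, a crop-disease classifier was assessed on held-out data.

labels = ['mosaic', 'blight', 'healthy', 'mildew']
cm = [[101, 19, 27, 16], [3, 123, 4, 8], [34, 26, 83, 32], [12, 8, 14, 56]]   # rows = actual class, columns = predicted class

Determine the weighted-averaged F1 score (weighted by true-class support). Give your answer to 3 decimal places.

Per-class F1 score (2·TP/(2·TP+FP+FN)):
  mosaic: TP=101, FP=3+34+12=49, FN=19+27+16=62 → 202/313 = 0.6454
  blight: TP=123, FP=19+26+8=53, FN=3+4+8=15 → 246/314 = 0.7834
  healthy: TP=83, FP=27+4+14=45, FN=34+26+32=92 → 166/303 = 0.5479
  mildew: TP=56, FP=16+8+32=56, FN=12+8+14=34 → 112/202 = 0.5545
Weighted-F1 score = Σ (supportᵢ/N)·F1 scoreᵢ with N=566: (163/566)·0.6454 + (138/566)·0.7834 + (175/566)·0.5479 + (90/566)·0.5545 = 0.634

0.634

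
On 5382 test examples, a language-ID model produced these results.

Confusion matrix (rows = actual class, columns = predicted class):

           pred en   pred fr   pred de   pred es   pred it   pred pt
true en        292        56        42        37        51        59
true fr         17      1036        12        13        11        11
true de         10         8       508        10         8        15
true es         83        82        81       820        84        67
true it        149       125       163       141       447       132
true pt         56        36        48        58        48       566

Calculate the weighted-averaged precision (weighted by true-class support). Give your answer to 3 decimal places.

0.688

Per-class precision (TP/(TP+FP)):
  en: TP=292, FP=17+10+83+149+56=315 → 292/607 = 0.4811
  fr: TP=1036, FP=56+8+82+125+36=307 → 1036/1343 = 0.7714
  de: TP=508, FP=42+12+81+163+48=346 → 508/854 = 0.5948
  es: TP=820, FP=37+13+10+141+58=259 → 820/1079 = 0.7600
  it: TP=447, FP=51+11+8+84+48=202 → 447/649 = 0.6888
  pt: TP=566, FP=59+11+15+67+132=284 → 566/850 = 0.6659
Weighted-precision = Σ (supportᵢ/N)·precisionᵢ with N=5382: (537/5382)·0.4811 + (1100/5382)·0.7714 + (559/5382)·0.5948 + (1217/5382)·0.7600 + (1157/5382)·0.6888 + (812/5382)·0.6659 = 0.688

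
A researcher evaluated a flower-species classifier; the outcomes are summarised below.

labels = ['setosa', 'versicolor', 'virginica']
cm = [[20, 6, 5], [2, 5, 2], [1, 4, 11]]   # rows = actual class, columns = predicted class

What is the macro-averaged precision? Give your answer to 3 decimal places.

0.605

Per-class precision (TP/(TP+FP)):
  setosa: TP=20, FP=2+1=3 → 20/23 = 0.8696
  versicolor: TP=5, FP=6+4=10 → 5/15 = 0.3333
  virginica: TP=11, FP=5+2=7 → 11/18 = 0.6111
Macro-precision = mean = (0.8696 + 0.3333 + 0.6111) / 3 = 0.605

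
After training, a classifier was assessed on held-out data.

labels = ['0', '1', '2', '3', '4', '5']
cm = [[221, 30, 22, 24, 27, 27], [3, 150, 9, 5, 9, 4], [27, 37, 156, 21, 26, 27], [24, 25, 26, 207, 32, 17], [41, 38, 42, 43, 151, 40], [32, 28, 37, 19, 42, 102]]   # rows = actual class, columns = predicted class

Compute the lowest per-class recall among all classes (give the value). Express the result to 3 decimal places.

Per-class recall (TP/(TP+FN)):
  0: TP=221, FN=30+22+24+27+27=130 → 221/351 = 0.6296
  1: TP=150, FN=3+9+5+9+4=30 → 150/180 = 0.8333
  2: TP=156, FN=27+37+21+26+27=138 → 156/294 = 0.5306
  3: TP=207, FN=24+25+26+32+17=124 → 207/331 = 0.6254
  4: TP=151, FN=41+38+42+43+40=204 → 151/355 = 0.4254
  5: TP=102, FN=32+28+37+19+42=158 → 102/260 = 0.3923
Lowest is class '5' with recall = 0.392.

0.392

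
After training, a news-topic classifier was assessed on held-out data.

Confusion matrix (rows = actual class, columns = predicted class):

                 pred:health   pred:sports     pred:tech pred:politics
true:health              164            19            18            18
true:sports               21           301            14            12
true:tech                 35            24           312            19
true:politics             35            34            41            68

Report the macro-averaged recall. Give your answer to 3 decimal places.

0.699

Per-class recall (TP/(TP+FN)):
  health: TP=164, FN=19+18+18=55 → 164/219 = 0.7489
  sports: TP=301, FN=21+14+12=47 → 301/348 = 0.8649
  tech: TP=312, FN=35+24+19=78 → 312/390 = 0.8000
  politics: TP=68, FN=35+34+41=110 → 68/178 = 0.3820
Macro-recall = mean = (0.7489 + 0.8649 + 0.8000 + 0.3820) / 4 = 0.699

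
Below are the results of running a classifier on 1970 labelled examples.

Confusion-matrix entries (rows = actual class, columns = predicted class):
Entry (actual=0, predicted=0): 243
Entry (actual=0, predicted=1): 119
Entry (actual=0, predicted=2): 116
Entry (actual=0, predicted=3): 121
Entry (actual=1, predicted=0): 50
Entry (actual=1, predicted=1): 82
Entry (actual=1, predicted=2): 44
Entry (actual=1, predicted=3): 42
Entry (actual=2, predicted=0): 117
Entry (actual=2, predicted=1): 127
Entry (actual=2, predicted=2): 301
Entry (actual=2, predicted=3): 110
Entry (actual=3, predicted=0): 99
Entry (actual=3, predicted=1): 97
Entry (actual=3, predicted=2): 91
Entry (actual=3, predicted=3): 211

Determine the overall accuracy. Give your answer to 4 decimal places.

Accuracy = trace / total = (243+82+301+211=837) / 1970 = 837/1970 = 0.4249

0.4249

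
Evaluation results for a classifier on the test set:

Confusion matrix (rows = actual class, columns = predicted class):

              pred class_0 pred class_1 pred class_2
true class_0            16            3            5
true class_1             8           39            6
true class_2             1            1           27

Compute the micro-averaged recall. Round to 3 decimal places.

Micro-averaging pools counts across classes: ΣTP=82, ΣFP=24, ΣFN=24.
Micro-recall = TP/(TP+FN) on pooled counts = 0.774 (equals overall accuracy in single-label multiclass).

0.774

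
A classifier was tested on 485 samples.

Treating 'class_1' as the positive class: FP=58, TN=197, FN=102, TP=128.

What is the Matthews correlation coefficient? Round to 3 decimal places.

0.338

MCC = (TP·TN − FP·FN) / √((TP+FP)(TP+FN)(TN+FP)(TN+FN))
Numerator = 128·197 − 58·102 = 19300
Denominator = √(186·230·255·299) = √3261761100 = 57111.8298
MCC = 19300 / 57111.8298 = 0.338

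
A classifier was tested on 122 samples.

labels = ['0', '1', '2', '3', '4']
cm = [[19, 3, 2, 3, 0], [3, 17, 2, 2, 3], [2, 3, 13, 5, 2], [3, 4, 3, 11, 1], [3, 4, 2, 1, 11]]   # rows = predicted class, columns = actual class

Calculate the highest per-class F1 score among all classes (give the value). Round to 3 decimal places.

0.667

Per-class F1 score (2·TP/(2·TP+FP+FN)):
  0: TP=19, FP=3+2+3+0=8, FN=3+2+3+3=11 → 38/57 = 0.6667
  1: TP=17, FP=3+2+2+3=10, FN=3+3+4+4=14 → 34/58 = 0.5862
  2: TP=13, FP=2+3+5+2=12, FN=2+2+3+2=9 → 26/47 = 0.5532
  3: TP=11, FP=3+4+3+1=11, FN=3+2+5+1=11 → 22/44 = 0.5000
  4: TP=11, FP=3+4+2+1=10, FN=0+3+2+1=6 → 22/38 = 0.5789
Highest is class '0' with F1 score = 0.667.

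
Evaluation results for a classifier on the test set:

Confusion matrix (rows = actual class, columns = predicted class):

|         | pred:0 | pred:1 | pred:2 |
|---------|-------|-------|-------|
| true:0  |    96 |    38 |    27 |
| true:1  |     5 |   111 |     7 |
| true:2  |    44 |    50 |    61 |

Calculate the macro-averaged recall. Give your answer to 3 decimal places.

Per-class recall (TP/(TP+FN)):
  0: TP=96, FN=38+27=65 → 96/161 = 0.5963
  1: TP=111, FN=5+7=12 → 111/123 = 0.9024
  2: TP=61, FN=44+50=94 → 61/155 = 0.3935
Macro-recall = mean = (0.5963 + 0.9024 + 0.3935) / 3 = 0.631

0.631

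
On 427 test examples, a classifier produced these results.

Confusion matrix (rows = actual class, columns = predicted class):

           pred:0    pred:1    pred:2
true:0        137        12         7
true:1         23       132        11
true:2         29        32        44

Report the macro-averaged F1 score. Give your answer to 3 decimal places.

0.698

Per-class F1 score (2·TP/(2·TP+FP+FN)):
  0: TP=137, FP=23+29=52, FN=12+7=19 → 274/345 = 0.7942
  1: TP=132, FP=12+32=44, FN=23+11=34 → 264/342 = 0.7719
  2: TP=44, FP=7+11=18, FN=29+32=61 → 88/167 = 0.5269
Macro-F1 score = mean = (0.7942 + 0.7719 + 0.5269) / 3 = 0.698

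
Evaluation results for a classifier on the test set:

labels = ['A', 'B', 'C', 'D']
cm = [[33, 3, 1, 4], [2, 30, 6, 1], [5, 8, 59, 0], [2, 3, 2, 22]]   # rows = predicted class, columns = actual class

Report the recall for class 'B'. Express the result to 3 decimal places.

0.682

Take TP from the diagonal, FP from the rest of the 'B' prediction marginal, FN from the rest of the 'B' actual marginal.
recall = TP/(TP+FN).
B: TP=30, FN=3+8+3=14 → 30/44 = 0.6818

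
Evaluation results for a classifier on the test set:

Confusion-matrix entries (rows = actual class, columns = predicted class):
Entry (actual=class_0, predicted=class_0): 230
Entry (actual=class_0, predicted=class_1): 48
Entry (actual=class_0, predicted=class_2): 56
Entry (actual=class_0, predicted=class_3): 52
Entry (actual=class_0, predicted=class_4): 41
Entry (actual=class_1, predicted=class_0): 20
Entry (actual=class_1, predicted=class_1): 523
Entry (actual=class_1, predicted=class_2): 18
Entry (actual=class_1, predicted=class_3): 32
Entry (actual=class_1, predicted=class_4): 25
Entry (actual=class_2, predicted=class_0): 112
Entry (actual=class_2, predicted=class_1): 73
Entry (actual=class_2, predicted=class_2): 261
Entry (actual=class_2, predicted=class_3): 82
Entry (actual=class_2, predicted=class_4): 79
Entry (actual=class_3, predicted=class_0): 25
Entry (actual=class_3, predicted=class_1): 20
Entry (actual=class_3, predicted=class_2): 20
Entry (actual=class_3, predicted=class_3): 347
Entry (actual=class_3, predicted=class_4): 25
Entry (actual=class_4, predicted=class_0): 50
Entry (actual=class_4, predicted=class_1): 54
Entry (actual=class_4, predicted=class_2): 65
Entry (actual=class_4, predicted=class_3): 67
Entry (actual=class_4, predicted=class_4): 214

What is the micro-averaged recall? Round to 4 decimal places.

0.6203

Micro-averaging pools counts across classes: ΣTP=1575, ΣFP=964, ΣFN=964.
Micro-recall = TP/(TP+FN) on pooled counts = 0.6203 (equals overall accuracy in single-label multiclass).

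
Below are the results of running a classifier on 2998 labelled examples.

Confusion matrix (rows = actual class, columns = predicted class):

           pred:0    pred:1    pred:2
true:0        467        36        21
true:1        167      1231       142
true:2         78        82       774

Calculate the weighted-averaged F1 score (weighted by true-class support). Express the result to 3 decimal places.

Per-class F1 score (2·TP/(2·TP+FP+FN)):
  0: TP=467, FP=167+78=245, FN=36+21=57 → 934/1236 = 0.7557
  1: TP=1231, FP=36+82=118, FN=167+142=309 → 2462/2889 = 0.8522
  2: TP=774, FP=21+142=163, FN=78+82=160 → 1548/1871 = 0.8274
Weighted-F1 score = Σ (supportᵢ/N)·F1 scoreᵢ with N=2998: (524/2998)·0.7557 + (1540/2998)·0.8522 + (934/2998)·0.8274 = 0.828

0.828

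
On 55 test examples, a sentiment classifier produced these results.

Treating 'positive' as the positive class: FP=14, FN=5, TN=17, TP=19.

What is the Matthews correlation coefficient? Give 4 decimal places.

MCC = (TP·TN − FP·FN) / √((TP+FP)(TP+FN)(TN+FP)(TN+FN))
Numerator = 19·17 − 14·5 = 253
Denominator = √(33·24·31·22) = √540144 = 734.9449
MCC = 253 / 734.9449 = 0.3442

0.3442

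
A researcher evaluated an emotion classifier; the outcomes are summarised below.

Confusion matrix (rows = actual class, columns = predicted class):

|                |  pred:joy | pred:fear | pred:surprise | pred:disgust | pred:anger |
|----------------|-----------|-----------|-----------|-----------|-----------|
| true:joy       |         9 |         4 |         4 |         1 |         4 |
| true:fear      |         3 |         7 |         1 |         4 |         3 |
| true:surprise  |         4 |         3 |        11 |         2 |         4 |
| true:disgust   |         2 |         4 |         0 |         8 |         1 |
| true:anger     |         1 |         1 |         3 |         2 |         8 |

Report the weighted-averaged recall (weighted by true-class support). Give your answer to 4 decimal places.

Per-class recall (TP/(TP+FN)):
  joy: TP=9, FN=4+4+1+4=13 → 9/22 = 0.40909
  fear: TP=7, FN=3+1+4+3=11 → 7/18 = 0.38889
  surprise: TP=11, FN=4+3+2+4=13 → 11/24 = 0.45833
  disgust: TP=8, FN=2+4+0+1=7 → 8/15 = 0.53333
  anger: TP=8, FN=1+1+3+2=7 → 8/15 = 0.53333
Weighted-recall = Σ (supportᵢ/N)·recallᵢ with N=94: (22/94)·0.40909 + (18/94)·0.38889 + (24/94)·0.45833 + (15/94)·0.53333 + (15/94)·0.53333 = 0.4574

0.4574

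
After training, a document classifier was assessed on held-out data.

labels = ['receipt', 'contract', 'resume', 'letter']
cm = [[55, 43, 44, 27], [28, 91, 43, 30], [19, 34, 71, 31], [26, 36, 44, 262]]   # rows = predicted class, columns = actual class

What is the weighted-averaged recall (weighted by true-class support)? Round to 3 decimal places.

0.542

Per-class recall (TP/(TP+FN)):
  receipt: TP=55, FN=28+19+26=73 → 55/128 = 0.4297
  contract: TP=91, FN=43+34+36=113 → 91/204 = 0.4461
  resume: TP=71, FN=44+43+44=131 → 71/202 = 0.3515
  letter: TP=262, FN=27+30+31=88 → 262/350 = 0.7486
Weighted-recall = Σ (supportᵢ/N)·recallᵢ with N=884: (128/884)·0.4297 + (204/884)·0.4461 + (202/884)·0.3515 + (350/884)·0.7486 = 0.542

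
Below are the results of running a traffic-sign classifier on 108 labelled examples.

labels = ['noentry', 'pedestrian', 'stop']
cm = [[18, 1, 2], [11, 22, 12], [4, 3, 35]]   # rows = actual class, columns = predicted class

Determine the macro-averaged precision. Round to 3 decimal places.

0.702

Per-class precision (TP/(TP+FP)):
  noentry: TP=18, FP=11+4=15 → 18/33 = 0.5455
  pedestrian: TP=22, FP=1+3=4 → 22/26 = 0.8462
  stop: TP=35, FP=2+12=14 → 35/49 = 0.7143
Macro-precision = mean = (0.5455 + 0.8462 + 0.7143) / 3 = 0.702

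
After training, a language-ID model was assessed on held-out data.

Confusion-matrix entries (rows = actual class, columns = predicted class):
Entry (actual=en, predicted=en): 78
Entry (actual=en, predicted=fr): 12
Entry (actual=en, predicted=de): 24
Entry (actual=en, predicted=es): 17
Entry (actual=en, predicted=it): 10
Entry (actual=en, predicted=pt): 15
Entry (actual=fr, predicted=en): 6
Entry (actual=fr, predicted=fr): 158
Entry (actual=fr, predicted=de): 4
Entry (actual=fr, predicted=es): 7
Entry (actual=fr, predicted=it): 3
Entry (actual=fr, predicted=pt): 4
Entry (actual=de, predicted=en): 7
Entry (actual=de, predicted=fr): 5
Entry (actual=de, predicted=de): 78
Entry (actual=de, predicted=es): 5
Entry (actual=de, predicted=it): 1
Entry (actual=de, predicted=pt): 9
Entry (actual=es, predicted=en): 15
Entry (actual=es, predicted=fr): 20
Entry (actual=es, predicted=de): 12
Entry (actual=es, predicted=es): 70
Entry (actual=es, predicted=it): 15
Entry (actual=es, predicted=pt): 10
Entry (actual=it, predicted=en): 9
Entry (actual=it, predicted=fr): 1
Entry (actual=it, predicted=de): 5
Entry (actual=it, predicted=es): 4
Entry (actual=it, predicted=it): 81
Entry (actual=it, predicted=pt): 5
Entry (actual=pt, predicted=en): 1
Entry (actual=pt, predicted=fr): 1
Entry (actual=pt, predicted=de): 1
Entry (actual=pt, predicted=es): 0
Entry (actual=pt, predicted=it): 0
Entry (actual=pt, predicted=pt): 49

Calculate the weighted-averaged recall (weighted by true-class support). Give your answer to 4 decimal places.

0.6927

Per-class recall (TP/(TP+FN)):
  en: TP=78, FN=12+24+17+10+15=78 → 78/156 = 0.50000
  fr: TP=158, FN=6+4+7+3+4=24 → 158/182 = 0.86813
  de: TP=78, FN=7+5+5+1+9=27 → 78/105 = 0.74286
  es: TP=70, FN=15+20+12+15+10=72 → 70/142 = 0.49296
  it: TP=81, FN=9+1+5+4+5=24 → 81/105 = 0.77143
  pt: TP=49, FN=1+1+1+0+0=3 → 49/52 = 0.94231
Weighted-recall = Σ (supportᵢ/N)·recallᵢ with N=742: (156/742)·0.50000 + (182/742)·0.86813 + (105/742)·0.74286 + (142/742)·0.49296 + (105/742)·0.77143 + (52/742)·0.94231 = 0.6927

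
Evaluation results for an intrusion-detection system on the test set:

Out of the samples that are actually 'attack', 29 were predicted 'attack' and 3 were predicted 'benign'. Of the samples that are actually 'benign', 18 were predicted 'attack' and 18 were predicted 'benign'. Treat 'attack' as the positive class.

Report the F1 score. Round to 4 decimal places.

Precision = TP/(TP+FP) = 29/47 = 0.6170
Recall = TP/(TP+FN) = 29/32 = 0.9063
F1 = 2·TP/(2·TP+FP+FN) = 58/79 = 0.7342

0.7342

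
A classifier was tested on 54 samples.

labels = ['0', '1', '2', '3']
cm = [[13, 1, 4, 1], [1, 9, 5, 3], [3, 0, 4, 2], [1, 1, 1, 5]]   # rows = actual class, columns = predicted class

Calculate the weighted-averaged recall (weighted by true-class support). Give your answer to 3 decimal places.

0.574

Per-class recall (TP/(TP+FN)):
  0: TP=13, FN=1+4+1=6 → 13/19 = 0.6842
  1: TP=9, FN=1+5+3=9 → 9/18 = 0.5000
  2: TP=4, FN=3+0+2=5 → 4/9 = 0.4444
  3: TP=5, FN=1+1+1=3 → 5/8 = 0.6250
Weighted-recall = Σ (supportᵢ/N)·recallᵢ with N=54: (19/54)·0.6842 + (18/54)·0.5000 + (9/54)·0.4444 + (8/54)·0.6250 = 0.574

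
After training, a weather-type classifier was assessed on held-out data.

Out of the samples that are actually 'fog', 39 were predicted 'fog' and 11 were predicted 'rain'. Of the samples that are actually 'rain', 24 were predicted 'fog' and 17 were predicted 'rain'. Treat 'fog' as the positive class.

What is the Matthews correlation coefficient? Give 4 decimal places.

0.2098

MCC = (TP·TN − FP·FN) / √((TP+FP)(TP+FN)(TN+FP)(TN+FN))
Numerator = 39·17 − 24·11 = 399
Denominator = √(63·50·41·28) = √3616200 = 1901.6309
MCC = 399 / 1901.6309 = 0.2098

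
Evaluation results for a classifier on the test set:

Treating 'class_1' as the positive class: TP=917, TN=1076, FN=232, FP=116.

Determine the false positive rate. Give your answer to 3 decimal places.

0.097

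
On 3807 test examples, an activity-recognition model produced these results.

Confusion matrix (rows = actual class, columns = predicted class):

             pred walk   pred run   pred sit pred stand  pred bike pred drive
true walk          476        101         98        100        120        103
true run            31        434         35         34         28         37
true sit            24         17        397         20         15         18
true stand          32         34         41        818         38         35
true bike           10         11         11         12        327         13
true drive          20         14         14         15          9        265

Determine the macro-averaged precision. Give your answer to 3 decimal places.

Per-class precision (TP/(TP+FP)):
  walk: TP=476, FP=31+24+32+10+20=117 → 476/593 = 0.8027
  run: TP=434, FP=101+17+34+11+14=177 → 434/611 = 0.7103
  sit: TP=397, FP=98+35+41+11+14=199 → 397/596 = 0.6661
  stand: TP=818, FP=100+34+20+12+15=181 → 818/999 = 0.8188
  bike: TP=327, FP=120+28+15+38+9=210 → 327/537 = 0.6089
  drive: TP=265, FP=103+37+18+35+13=206 → 265/471 = 0.5626
Macro-precision = mean = (0.8027 + 0.7103 + 0.6661 + 0.8188 + 0.6089 + 0.5626) / 6 = 0.695

0.695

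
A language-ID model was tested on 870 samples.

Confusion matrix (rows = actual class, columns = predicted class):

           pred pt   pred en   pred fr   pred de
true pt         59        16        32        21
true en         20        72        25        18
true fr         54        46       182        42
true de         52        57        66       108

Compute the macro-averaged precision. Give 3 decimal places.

0.466

Per-class precision (TP/(TP+FP)):
  pt: TP=59, FP=20+54+52=126 → 59/185 = 0.3189
  en: TP=72, FP=16+46+57=119 → 72/191 = 0.3770
  fr: TP=182, FP=32+25+66=123 → 182/305 = 0.5967
  de: TP=108, FP=21+18+42=81 → 108/189 = 0.5714
Macro-precision = mean = (0.3189 + 0.3770 + 0.5967 + 0.5714) / 4 = 0.466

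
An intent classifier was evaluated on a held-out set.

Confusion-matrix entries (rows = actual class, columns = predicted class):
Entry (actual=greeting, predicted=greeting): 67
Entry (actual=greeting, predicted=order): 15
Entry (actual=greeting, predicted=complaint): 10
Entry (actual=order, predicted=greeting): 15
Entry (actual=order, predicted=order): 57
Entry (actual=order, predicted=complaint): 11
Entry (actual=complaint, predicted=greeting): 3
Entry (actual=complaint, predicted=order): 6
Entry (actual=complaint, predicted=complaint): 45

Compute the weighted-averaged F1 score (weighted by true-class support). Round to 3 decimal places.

0.738

Per-class F1 score (2·TP/(2·TP+FP+FN)):
  greeting: TP=67, FP=15+3=18, FN=15+10=25 → 134/177 = 0.7571
  order: TP=57, FP=15+6=21, FN=15+11=26 → 114/161 = 0.7081
  complaint: TP=45, FP=10+11=21, FN=3+6=9 → 90/120 = 0.7500
Weighted-F1 score = Σ (supportᵢ/N)·F1 scoreᵢ with N=229: (92/229)·0.7571 + (83/229)·0.7081 + (54/229)·0.7500 = 0.738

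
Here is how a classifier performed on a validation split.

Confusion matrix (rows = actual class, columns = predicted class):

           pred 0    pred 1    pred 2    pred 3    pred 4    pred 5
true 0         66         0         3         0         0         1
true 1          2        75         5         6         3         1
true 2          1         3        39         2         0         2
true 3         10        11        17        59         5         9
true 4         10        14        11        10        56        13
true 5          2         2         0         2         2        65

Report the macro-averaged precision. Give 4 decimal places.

Per-class precision (TP/(TP+FP)):
  0: TP=66, FP=2+1+10+10+2=25 → 66/91 = 0.72527
  1: TP=75, FP=0+3+11+14+2=30 → 75/105 = 0.71429
  2: TP=39, FP=3+5+17+11+0=36 → 39/75 = 0.52000
  3: TP=59, FP=0+6+2+10+2=20 → 59/79 = 0.74684
  4: TP=56, FP=0+3+0+5+2=10 → 56/66 = 0.84848
  5: TP=65, FP=1+1+2+9+13=26 → 65/91 = 0.71429
Macro-precision = mean = (0.72527 + 0.71429 + 0.52000 + 0.74684 + 0.84848 + 0.71429) / 6 = 0.7115

0.7115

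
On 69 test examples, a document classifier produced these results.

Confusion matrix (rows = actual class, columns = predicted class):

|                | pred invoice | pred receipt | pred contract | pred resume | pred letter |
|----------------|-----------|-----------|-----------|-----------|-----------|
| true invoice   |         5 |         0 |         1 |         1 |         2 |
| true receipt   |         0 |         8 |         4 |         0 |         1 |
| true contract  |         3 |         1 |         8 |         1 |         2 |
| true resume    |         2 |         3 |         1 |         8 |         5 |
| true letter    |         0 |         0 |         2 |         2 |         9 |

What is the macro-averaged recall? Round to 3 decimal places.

Per-class recall (TP/(TP+FN)):
  invoice: TP=5, FN=0+1+1+2=4 → 5/9 = 0.5556
  receipt: TP=8, FN=0+4+0+1=5 → 8/13 = 0.6154
  contract: TP=8, FN=3+1+1+2=7 → 8/15 = 0.5333
  resume: TP=8, FN=2+3+1+5=11 → 8/19 = 0.4211
  letter: TP=9, FN=0+0+2+2=4 → 9/13 = 0.6923
Macro-recall = mean = (0.5556 + 0.6154 + 0.5333 + 0.4211 + 0.6923) / 5 = 0.564

0.564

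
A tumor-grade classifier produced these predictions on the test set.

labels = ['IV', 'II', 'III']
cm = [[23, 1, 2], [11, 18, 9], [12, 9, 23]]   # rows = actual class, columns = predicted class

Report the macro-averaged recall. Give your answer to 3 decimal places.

0.627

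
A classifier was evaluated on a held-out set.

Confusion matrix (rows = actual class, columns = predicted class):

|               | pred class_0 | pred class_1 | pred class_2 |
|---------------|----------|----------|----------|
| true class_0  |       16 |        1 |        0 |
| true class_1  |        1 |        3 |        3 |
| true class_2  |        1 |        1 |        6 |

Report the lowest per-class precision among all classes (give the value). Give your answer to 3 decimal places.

Per-class precision (TP/(TP+FP)):
  class_0: TP=16, FP=1+1=2 → 16/18 = 0.8889
  class_1: TP=3, FP=1+1=2 → 3/5 = 0.6000
  class_2: TP=6, FP=0+3=3 → 6/9 = 0.6667
Lowest is class 'class_1' with precision = 0.600.

0.600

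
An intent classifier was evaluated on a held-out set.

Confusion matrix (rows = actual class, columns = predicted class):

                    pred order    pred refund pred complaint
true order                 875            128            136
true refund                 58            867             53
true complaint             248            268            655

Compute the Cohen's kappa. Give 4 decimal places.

Observed agreement pₒ = trace/N = 2397/3288 = 0.72901
Expected agreement pₑ = Σ (rowᵢ·colᵢ)/N² = (1139·1181 + 978·1263 + 1171·844)/3288² = 0.33010
κ = (pₒ − pₑ)/(1 − pₑ) = (0.72901 − 0.33010)/(1 − 0.33010) = 0.5955

0.5955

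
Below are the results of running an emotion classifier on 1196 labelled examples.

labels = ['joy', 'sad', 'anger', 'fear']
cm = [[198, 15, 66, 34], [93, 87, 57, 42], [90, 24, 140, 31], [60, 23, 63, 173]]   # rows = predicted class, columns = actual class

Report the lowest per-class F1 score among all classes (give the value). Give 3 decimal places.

0.407

Per-class F1 score (2·TP/(2·TP+FP+FN)):
  joy: TP=198, FP=15+66+34=115, FN=93+90+60=243 → 396/754 = 0.5252
  sad: TP=87, FP=93+57+42=192, FN=15+24+23=62 → 174/428 = 0.4065
  anger: TP=140, FP=90+24+31=145, FN=66+57+63=186 → 280/611 = 0.4583
  fear: TP=173, FP=60+23+63=146, FN=34+42+31=107 → 346/599 = 0.5776
Lowest is class 'sad' with F1 score = 0.407.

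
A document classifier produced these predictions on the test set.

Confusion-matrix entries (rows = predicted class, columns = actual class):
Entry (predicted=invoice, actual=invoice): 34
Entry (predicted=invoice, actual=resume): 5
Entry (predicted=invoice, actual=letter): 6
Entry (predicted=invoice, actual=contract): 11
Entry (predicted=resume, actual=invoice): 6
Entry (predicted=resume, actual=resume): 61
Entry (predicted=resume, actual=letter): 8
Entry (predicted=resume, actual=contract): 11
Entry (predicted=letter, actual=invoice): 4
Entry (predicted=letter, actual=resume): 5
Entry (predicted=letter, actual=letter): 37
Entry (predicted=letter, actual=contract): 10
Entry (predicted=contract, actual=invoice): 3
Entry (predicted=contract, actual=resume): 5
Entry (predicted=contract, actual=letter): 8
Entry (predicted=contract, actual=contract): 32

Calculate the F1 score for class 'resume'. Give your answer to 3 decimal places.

0.753

Treat 'resume' as positive and all other classes as negative.
F1 score = 2·TP/(2·TP+FP+FN).
resume: TP=61, FP=6+8+11=25, FN=5+5+5=15 → 122/162 = 0.7531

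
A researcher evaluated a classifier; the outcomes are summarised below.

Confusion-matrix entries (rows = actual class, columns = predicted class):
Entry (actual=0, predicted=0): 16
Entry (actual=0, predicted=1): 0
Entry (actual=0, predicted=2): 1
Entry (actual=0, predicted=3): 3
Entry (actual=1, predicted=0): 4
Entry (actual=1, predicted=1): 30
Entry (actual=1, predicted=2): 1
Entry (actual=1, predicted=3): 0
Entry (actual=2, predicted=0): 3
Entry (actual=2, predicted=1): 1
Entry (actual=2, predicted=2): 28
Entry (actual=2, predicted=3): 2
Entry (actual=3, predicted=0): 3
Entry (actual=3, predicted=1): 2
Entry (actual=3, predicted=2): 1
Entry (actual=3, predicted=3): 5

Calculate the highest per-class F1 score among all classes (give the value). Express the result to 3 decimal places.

Per-class F1 score (2·TP/(2·TP+FP+FN)):
  0: TP=16, FP=4+3+3=10, FN=0+1+3=4 → 32/46 = 0.6957
  1: TP=30, FP=0+1+2=3, FN=4+1+0=5 → 60/68 = 0.8824
  2: TP=28, FP=1+1+1=3, FN=3+1+2=6 → 56/65 = 0.8615
  3: TP=5, FP=3+0+2=5, FN=3+2+1=6 → 10/21 = 0.4762
Highest is class '1' with F1 score = 0.882.

0.882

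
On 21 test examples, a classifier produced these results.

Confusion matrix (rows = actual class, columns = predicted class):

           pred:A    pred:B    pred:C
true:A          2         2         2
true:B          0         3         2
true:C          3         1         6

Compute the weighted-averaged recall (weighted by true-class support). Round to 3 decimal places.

Per-class recall (TP/(TP+FN)):
  A: TP=2, FN=2+2=4 → 2/6 = 0.3333
  B: TP=3, FN=0+2=2 → 3/5 = 0.6000
  C: TP=6, FN=3+1=4 → 6/10 = 0.6000
Weighted-recall = Σ (supportᵢ/N)·recallᵢ with N=21: (6/21)·0.3333 + (5/21)·0.6000 + (10/21)·0.6000 = 0.524

0.524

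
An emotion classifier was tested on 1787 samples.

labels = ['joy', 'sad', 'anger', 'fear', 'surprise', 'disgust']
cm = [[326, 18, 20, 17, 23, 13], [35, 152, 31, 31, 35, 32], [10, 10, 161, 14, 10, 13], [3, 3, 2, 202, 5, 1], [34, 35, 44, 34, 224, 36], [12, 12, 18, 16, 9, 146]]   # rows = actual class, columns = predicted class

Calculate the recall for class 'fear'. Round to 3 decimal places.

Take TP from the diagonal, FP from the rest of the 'fear' prediction marginal, FN from the rest of the 'fear' actual marginal.
recall = TP/(TP+FN).
fear: TP=202, FN=3+3+2+5+1=14 → 202/216 = 0.9352

0.935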